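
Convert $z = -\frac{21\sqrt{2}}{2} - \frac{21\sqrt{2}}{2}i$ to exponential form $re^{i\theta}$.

r = |z| = sqrt((-21*sqrt(2)/2)^2 + (-21*sqrt(2)/2)^2) = sqrt(441/2 + 441/2) = sqrt(441) = 21
θ = arctan(b/a) = arctan(-14.8492/-14.8492) (quadrant-adjusted) = -135° = -3π/4
z = 21e^(-i*3π/4)


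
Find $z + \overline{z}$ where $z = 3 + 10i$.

z + conjugate(z) = (a + bi) + (a - bi) = 2a
= 2 * 3 = 6


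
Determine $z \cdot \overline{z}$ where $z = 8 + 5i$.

z * conjugate(z) = |z|^2 = a^2 + b^2
= 8^2 + 5^2 = 89


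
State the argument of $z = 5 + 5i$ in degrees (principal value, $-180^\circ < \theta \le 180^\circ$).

θ = arctan(b/a) = arctan(5/5) (quadrant-adjusted) = 45°


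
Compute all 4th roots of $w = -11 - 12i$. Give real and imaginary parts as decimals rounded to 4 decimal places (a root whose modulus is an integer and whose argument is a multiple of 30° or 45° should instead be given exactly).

|w| = sqrt(265) ≈ 16.278821, arg(w) ≈ 227.489553°
Root modulus = sqrt(265)^(1/4) ≈ 2.008657
Root arguments: θ_k = (arg(w) + 360°k)/4 for k = 0, 1, ..., 3
Compute each root as (root modulus)(cos θ_k + i sin θ_k) using full-precision intermediates, then round to 4 decimal places.
Roots: 1.0977 + 1.6822i, -1.6822 + 1.0977i, -1.0977 - 1.6822i, 1.6822 - 1.0977i


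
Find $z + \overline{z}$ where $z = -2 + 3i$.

z + conjugate(z) = (a + bi) + (a - bi) = 2a
= 2 * (-2) = -4


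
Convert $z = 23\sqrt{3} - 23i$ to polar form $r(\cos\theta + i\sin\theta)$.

r = |z| = sqrt(a^2 + b^2) = sqrt((23*sqrt(3))^2 + (-23)^2) = sqrt(1587 + 529) = sqrt(2116) = 46
θ = arctan(b/a) = arctan(-23/39.8372) (quadrant-adjusted) = 330°
z = 46(cos 330° + i sin 330°)


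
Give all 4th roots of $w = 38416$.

|w| = 38416, arg(w) = 0°
Root modulus = 38416^(1/4) = 14
Root arguments: θ_k = (0° + 360°k)/4 for k = 0, 1, ..., 3
Roots: 14, 14i, -14, -14i


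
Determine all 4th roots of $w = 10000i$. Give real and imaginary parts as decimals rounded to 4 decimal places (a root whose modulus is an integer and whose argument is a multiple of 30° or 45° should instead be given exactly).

|w| = 10000, arg(w) = 90°
Root modulus = 10000^(1/4) = 10
Root arguments: θ_k = (90° + 360°k)/4 for k = 0, 1, ..., 3
Compute each root as (root modulus)(cos θ_k + i sin θ_k) using full-precision intermediates, then round to 4 decimal places.
Roots: 9.2388 + 3.8268i, -3.8268 + 9.2388i, -9.2388 - 3.8268i, 3.8268 - 9.2388i


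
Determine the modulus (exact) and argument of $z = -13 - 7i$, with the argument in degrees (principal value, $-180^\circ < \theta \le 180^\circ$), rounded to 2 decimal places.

|z| = sqrt((-13)^2 + (-7)^2) = sqrt(218)
arg(z) = arctan(b/a) = arctan(-7/-13) (quadrant-adjusted) = -151.70°


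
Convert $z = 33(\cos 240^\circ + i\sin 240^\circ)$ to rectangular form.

a = r cos θ = 33 * -1/2 = -33/2
b = r sin θ = 33 * -sqrt(3)/2 = -33*sqrt(3)/2
z = -33/2 - (33*sqrt(3)/2)i


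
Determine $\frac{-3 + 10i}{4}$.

Divisor is real, so divide each part by 4:
= -3/4 + (5/2)i


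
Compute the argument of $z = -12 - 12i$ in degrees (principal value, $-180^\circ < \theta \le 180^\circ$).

θ = arctan(b/a) = arctan(-12/-12) (quadrant-adjusted) = -135°


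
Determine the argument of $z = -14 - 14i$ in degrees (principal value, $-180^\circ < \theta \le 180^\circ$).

θ = arctan(b/a) = arctan(-14/-14) (quadrant-adjusted) = -135°


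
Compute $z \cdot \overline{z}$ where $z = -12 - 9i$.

z * conjugate(z) = |z|^2 = a^2 + b^2
= (-12)^2 + (-9)^2 = 225


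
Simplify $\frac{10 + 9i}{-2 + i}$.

Multiply numerator and denominator by conjugate (-2 - i):
= (10 + 9i)(-2 - i) / ((-2)^2 + 1^2)
= (-11 - 28i) / 5
= -11/5 - (28/5)i


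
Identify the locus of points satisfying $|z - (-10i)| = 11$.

|z - z0| = r describes a circle centered at z0 with radius r
Here z0 = -10i and r = 11
Locus: Circle centered at (0, -10) with radius 11


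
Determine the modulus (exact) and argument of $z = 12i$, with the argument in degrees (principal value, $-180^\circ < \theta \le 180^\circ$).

|z| = sqrt(0^2 + 12^2) = 12
a = 0 and b > 0, so z lies on the positive imaginary axis: arg(z) = 90°


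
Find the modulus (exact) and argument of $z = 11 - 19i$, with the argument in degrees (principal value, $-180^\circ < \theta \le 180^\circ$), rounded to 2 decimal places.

|z| = sqrt(11^2 + (-19)^2) = sqrt(482)
arg(z) = arctan(b/a) = arctan(-19/11) (quadrant-adjusted) = -59.93°


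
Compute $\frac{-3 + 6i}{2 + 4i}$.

Multiply numerator and denominator by conjugate (2 - 4i):
= (-3 + 6i)(2 - 4i) / (2^2 + 4^2)
= (18 + 24i) / 20
Divide through by 2: (9 + 12i) / 10
= 9/10 + (6/5)i


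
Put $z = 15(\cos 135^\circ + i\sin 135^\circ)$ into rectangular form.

a = r cos θ = 15 * -sqrt(2)/2 = -15*sqrt(2)/2
b = r sin θ = 15 * sqrt(2)/2 = 15*sqrt(2)/2
z = -15*sqrt(2)/2 + (15*sqrt(2)/2)i


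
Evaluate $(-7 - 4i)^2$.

(a + bi)^2 = a^2 - b^2 + 2abi
= (-7)^2 - (-4)^2 + 2*(-7)*(-4)i
= 33 + 56i


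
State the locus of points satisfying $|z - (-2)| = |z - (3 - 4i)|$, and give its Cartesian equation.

|z - z1| = |z - z2| means z is equidistant from z1 and z2,
i.e. the perpendicular bisector of the segment from (-2, 0) to (3, -4) (midpoint (1/2, -2)).
With z = x + yi, square both sides:
(x - (-2))^2 + (y - 0)^2 = (x - 3)^2 + (y - (-4))^2
The x^2 and y^2 terms cancel: 10x + (-8)y = 25 - 4 = 21
Simplify: 10x - 8y = 21
Locus: Perpendicular bisector of the segment from (-2, 0) to (3, -4): the line 10x - 8y = 21


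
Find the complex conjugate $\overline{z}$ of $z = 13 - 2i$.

If z = a + bi, then conjugate(z) = a - bi
conjugate(13 - 2i) = 13 + 2i


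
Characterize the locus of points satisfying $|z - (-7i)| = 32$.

|z - z0| = r describes a circle centered at z0 with radius r
Here z0 = -7i and r = 32
Locus: Circle centered at (0, -7) with radius 32


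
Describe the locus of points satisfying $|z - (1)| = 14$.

|z - z0| = r describes a circle centered at z0 with radius r
Here z0 = 1 and r = 14
Locus: Circle centered at (1, 0) with radius 14


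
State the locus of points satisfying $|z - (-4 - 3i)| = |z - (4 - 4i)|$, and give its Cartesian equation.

|z - z1| = |z - z2| means z is equidistant from z1 and z2,
i.e. the perpendicular bisector of the segment from (-4, -3) to (4, -4) (midpoint (0, -7/2)).
With z = x + yi, square both sides:
(x - (-4))^2 + (y - (-3))^2 = (x - 4)^2 + (y - (-4))^2
The x^2 and y^2 terms cancel: 16x + (-2)y = 32 - 25 = 7
Simplify: 16x - 2y = 7
Locus: Perpendicular bisector of the segment from (-4, -3) to (4, -4): the line 16x - 2y = 7


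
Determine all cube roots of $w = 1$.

|w| = 1, arg(w) = 0°
Root modulus = 1^(1/3) = 1
Root arguments: θ_k = (0° + 360°k)/3 for k = 0, 1, ..., 2
Roots: 1, -1/2 + (sqrt(3)/2)i, -1/2 - (sqrt(3)/2)i


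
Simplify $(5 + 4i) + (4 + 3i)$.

(5 + 4) + (4 + 3)i = 9 + 7i


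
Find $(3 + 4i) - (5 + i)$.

(3 - 5) + (4 - 1)i = -2 + 3i


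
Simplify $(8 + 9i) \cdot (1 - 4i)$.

(a1*a2 - b1*b2) + (a1*b2 + b1*a2)i
= (8 - (-36)) + (-32 + 9)i
= 44 - 23i


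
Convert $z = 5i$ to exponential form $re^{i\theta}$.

r = |z| = sqrt((0)^2 + (5)^2) = sqrt(0 + 25) = sqrt(25) = 5
a = 0 and b > 0, so z lies on the positive imaginary axis: θ = 90° = π/2
z = 5e^(i*π/2)


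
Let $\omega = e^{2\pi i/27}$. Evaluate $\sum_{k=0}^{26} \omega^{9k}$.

Let ζ = ω^9 = e^(2πi·9/27). Since 27 ∤ 9, ζ ≠ 1.
Sum = Σ_{k=0}^{26} ζ^k = (ζ^27 - 1)/(ζ - 1) = (ω^{9·27} - 1)/(ζ - 1) = (1 - 1)/(ζ - 1) = 0


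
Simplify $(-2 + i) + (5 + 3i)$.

(-2 + 5) + (1 + 3)i = 3 + 4i


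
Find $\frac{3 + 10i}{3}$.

Divisor is real, so divide each part by 3:
= 1 + (10/3)i


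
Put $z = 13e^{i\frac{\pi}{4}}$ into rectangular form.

a = r cos θ = 13 * sqrt(2)/2 = 13*sqrt(2)/2
b = r sin θ = 13 * sqrt(2)/2 = 13*sqrt(2)/2
z = 13*sqrt(2)/2 + (13*sqrt(2)/2)i


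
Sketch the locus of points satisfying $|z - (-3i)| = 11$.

|z - z0| = r describes a circle centered at z0 with radius r
Here z0 = -3i and r = 11
Locus: Circle centered at (0, -3) with radius 11


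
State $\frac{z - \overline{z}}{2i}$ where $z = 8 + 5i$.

z - conjugate(z) = 2bi
(z - conjugate(z))/(2i) = 2bi/(2i) = b = 5


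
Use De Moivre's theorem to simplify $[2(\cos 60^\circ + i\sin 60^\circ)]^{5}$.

By De Moivre: z^n = r^n(cos(nθ) + i sin(nθ))
= 2^5(cos(5*60°) + i sin(5*60°))
= 32(cos 300° + i sin 300°)
= 16 - 16*sqrt(3)i


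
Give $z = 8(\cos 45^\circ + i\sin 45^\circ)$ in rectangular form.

a = r cos θ = 8 * sqrt(2)/2 = 4*sqrt(2)
b = r sin θ = 8 * sqrt(2)/2 = 4*sqrt(2)
z = 4*sqrt(2) + 4*sqrt(2)i


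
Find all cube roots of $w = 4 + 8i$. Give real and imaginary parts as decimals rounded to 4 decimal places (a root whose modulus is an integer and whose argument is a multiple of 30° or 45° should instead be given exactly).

|w| = sqrt(80) ≈ 8.944272, arg(w) ≈ 63.434949°
Root modulus = sqrt(80)^(1/3) ≈ 2.075782
Root arguments: θ_k = (arg(w) + 360°k)/3 for k = 0, 1, ..., 2
Compute each root as (root modulus)(cos θ_k + i sin θ_k) using full-precision intermediates, then round to 4 decimal places.
Roots: 1.9360 + 0.7488i, -1.6165 + 1.3022i, -0.3195 - 2.0510i


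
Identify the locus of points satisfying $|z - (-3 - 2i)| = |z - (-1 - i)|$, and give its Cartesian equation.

|z - z1| = |z - z2| means z is equidistant from z1 and z2,
i.e. the perpendicular bisector of the segment from (-3, -2) to (-1, -1) (midpoint (-2, -3/2)).
With z = x + yi, square both sides:
(x - (-3))^2 + (y - (-2))^2 = (x - (-1))^2 + (y - (-1))^2
The x^2 and y^2 terms cancel: 4x + 2y = 2 - 13 = -11
Simplify: 4x + 2y = -11
Locus: Perpendicular bisector of the segment from (-3, -2) to (-1, -1): the line 4x + 2y = -11


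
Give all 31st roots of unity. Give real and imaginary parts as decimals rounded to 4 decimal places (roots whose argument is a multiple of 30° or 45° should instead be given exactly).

ω_k = e^(2πik/31) = cos(2πk/31) + i sin(2πk/31) for k = 0, 1, ..., 30
Roots: 1, 0.9795 + 0.2013i, 0.9190 + 0.3944i, 0.8208 + 0.5713i, 0.6890 + 0.7248i, 0.5290 + 0.8486i, 0.3473 + 0.9378i, 0.1514 + 0.9885i, -0.0506 + 0.9987i, -0.2507 + 0.9681i, -0.4404 + 0.8978i, -0.6121 + 0.7908i, -0.7588 + 0.6514i, -0.8743 + 0.4853i, -0.9541 + 0.2994i, -0.9949 + 0.1012i, -0.9949 - 0.1012i, -0.9541 - 0.2994i, -0.8743 - 0.4853i, -0.7588 - 0.6514i, -0.6121 - 0.7908i, -0.4404 - 0.8978i, -0.2507 - 0.9681i, -0.0506 - 0.9987i, 0.1514 - 0.9885i, 0.3473 - 0.9378i, 0.5290 - 0.8486i, 0.6890 - 0.7248i, 0.8208 - 0.5713i, 0.9190 - 0.3944i, 0.9795 - 0.2013i


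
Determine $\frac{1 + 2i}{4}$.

Divisor is real, so divide each part by 4:
= 1/4 + (1/2)i


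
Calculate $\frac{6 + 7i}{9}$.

Divisor is real, so divide each part by 9:
= 2/3 + (7/9)i


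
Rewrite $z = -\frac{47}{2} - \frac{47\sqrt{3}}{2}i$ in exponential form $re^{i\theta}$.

r = |z| = sqrt((-47/2)^2 + (-47*sqrt(3)/2)^2) = sqrt(2209/4 + 6627/4) = sqrt(2209) = 47
θ = arctan(b/a) = arctan(-40.7032/-23.5) (quadrant-adjusted) = -120° = -2π/3
z = 47e^(-i*2π/3)


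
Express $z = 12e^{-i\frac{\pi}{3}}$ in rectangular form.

a = r cos θ = 12 * 1/2 = 6
b = r sin θ = 12 * -sqrt(3)/2 = -6*sqrt(3)
z = 6 - 6*sqrt(3)i


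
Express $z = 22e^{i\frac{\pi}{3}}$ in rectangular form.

a = r cos θ = 22 * 1/2 = 11
b = r sin θ = 22 * sqrt(3)/2 = 11*sqrt(3)
z = 11 + 11*sqrt(3)i


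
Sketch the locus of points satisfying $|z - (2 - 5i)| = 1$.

|z - z0| = r describes a circle centered at z0 with radius r
Here z0 = 2 - 5i and r = 1
Locus: Circle centered at (2, -5) with radius 1


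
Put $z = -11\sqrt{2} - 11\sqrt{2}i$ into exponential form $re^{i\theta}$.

r = |z| = sqrt((-11*sqrt(2))^2 + (-11*sqrt(2))^2) = sqrt(242 + 242) = sqrt(484) = 22
θ = arctan(b/a) = arctan(-15.5563/-15.5563) (quadrant-adjusted) = -135° = -3π/4
z = 22e^(-i*3π/4)


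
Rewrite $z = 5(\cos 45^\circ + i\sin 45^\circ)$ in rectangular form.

a = r cos θ = 5 * sqrt(2)/2 = 5*sqrt(2)/2
b = r sin θ = 5 * sqrt(2)/2 = 5*sqrt(2)/2
z = 5*sqrt(2)/2 + (5*sqrt(2)/2)i


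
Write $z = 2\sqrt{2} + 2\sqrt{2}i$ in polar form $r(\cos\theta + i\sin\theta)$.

r = |z| = sqrt(a^2 + b^2) = sqrt((2*sqrt(2))^2 + (2*sqrt(2))^2) = sqrt(8 + 8) = sqrt(16) = 4
θ = arctan(b/a) = arctan(2.8284/2.8284) (quadrant-adjusted) = 45°
z = 4(cos 45° + i sin 45°)


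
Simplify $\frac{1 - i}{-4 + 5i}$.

Multiply numerator and denominator by conjugate (-4 - 5i):
= (1 - i)(-4 - 5i) / ((-4)^2 + 5^2)
= (-9 - i) / 41
= -9/41 - (1/41)i


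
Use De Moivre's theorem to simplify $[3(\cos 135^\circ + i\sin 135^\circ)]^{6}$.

By De Moivre: z^n = r^n(cos(nθ) + i sin(nθ))
= 3^6(cos(6*135°) + i sin(6*135°))
= 729(cos 90° + i sin 90°)
= 729i


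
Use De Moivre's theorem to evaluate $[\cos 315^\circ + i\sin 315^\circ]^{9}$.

By De Moivre: z^n = r^n(cos(nθ) + i sin(nθ))
= 1^9(cos(9*315°) + i sin(9*315°))
= 1(cos 315° + i sin 315°)
= sqrt(2)/2 - (sqrt(2)/2)i


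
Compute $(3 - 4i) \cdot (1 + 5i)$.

(a1*a2 - b1*b2) + (a1*b2 + b1*a2)i
= (3 - (-20)) + (15 + (-4))i
= 23 + 11i


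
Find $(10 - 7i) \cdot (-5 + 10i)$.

(a1*a2 - b1*b2) + (a1*b2 + b1*a2)i
= (-50 - (-70)) + (100 + 35)i
= 20 + 135i


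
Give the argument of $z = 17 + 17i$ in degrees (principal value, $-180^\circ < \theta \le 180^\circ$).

θ = arctan(b/a) = arctan(17/17) (quadrant-adjusted) = 45°


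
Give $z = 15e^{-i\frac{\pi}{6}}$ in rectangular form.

a = r cos θ = 15 * sqrt(3)/2 = 15*sqrt(3)/2
b = r sin θ = 15 * -1/2 = -15/2
z = 15*sqrt(3)/2 - (15/2)i


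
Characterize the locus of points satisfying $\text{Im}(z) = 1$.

Im(z) = y where z = x + yi; the equation y = 1 is satisfied by all points with that y-coordinate
Locus: Horizontal line y = 1


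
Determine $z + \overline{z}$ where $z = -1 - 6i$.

z + conjugate(z) = (a + bi) + (a - bi) = 2a
= 2 * (-1) = -2


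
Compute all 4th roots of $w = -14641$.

|w| = 14641, arg(w) = 180°
Root modulus = 14641^(1/4) = 11
Root arguments: θ_k = (180° + 360°k)/4 for k = 0, 1, ..., 3
Roots: 11*sqrt(2)/2 + (11*sqrt(2)/2)i, -11*sqrt(2)/2 + (11*sqrt(2)/2)i, -11*sqrt(2)/2 - (11*sqrt(2)/2)i, 11*sqrt(2)/2 - (11*sqrt(2)/2)i


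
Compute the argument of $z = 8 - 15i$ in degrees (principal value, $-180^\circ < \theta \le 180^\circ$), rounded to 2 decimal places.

θ = arctan(b/a) = arctan(-15/8) (quadrant-adjusted) = -61.93°


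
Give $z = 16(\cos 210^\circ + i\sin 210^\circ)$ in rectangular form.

a = r cos θ = 16 * -sqrt(3)/2 = -8*sqrt(3)
b = r sin θ = 16 * -1/2 = -8
z = -8*sqrt(3) - 8i


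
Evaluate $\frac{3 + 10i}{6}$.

Divisor is real, so divide each part by 6:
= 1/2 + (5/3)i


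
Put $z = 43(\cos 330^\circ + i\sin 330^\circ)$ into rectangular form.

a = r cos θ = 43 * sqrt(3)/2 = 43*sqrt(3)/2
b = r sin θ = 43 * -1/2 = -43/2
z = 43*sqrt(3)/2 - (43/2)i


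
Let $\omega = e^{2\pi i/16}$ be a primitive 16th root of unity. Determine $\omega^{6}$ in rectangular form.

ω^6 = e^(2πi·6/16) = e^(i·3π/4)
= cos(3π/4) + i sin(3π/4)
= -sqrt(2)/2 + (sqrt(2)/2)i


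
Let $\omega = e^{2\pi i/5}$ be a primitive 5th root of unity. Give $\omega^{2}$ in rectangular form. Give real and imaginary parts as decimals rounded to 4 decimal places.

ω^2 = e^(2πi·2/5) = e^(i·4π/5)
= cos(4π/5) + i sin(4π/5)
= -0.8090 + 0.5878i


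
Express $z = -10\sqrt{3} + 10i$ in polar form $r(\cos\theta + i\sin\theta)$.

r = |z| = sqrt(a^2 + b^2) = sqrt((-10*sqrt(3))^2 + (10)^2) = sqrt(300 + 100) = sqrt(400) = 20
θ = arctan(b/a) = arctan(10/-17.3205) (quadrant-adjusted) = 150°
z = 20(cos 150° + i sin 150°)


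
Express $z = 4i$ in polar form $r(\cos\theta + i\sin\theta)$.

r = |z| = sqrt(a^2 + b^2) = sqrt((0)^2 + (4)^2) = sqrt(0 + 16) = sqrt(16) = 4
a = 0 and b > 0, so z lies on the positive imaginary axis: θ = 90°
z = 4(cos 90° + i sin 90°)


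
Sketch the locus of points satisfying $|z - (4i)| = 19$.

|z - z0| = r describes a circle centered at z0 with radius r
Here z0 = 4i and r = 19
Locus: Circle centered at (0, 4) with radius 19


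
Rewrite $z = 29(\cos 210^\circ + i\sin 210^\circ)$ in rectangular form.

a = r cos θ = 29 * -sqrt(3)/2 = -29*sqrt(3)/2
b = r sin θ = 29 * -1/2 = -29/2
z = -29*sqrt(3)/2 - (29/2)i


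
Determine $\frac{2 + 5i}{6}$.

Divisor is real, so divide each part by 6:
= 1/3 + (5/6)i


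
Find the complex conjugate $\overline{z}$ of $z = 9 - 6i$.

If z = a + bi, then conjugate(z) = a - bi
conjugate(9 - 6i) = 9 + 6i


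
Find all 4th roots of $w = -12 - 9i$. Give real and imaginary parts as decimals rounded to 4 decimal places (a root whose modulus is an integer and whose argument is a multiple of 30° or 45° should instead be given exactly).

|w| = 15, arg(w) ≈ 216.869898°
Root modulus = 15^(1/4) ≈ 1.967990
Root arguments: θ_k = (arg(w) + 360°k)/4 for k = 0, 1, ..., 3
Compute each root as (root modulus)(cos θ_k + i sin θ_k) using full-precision intermediates, then round to 4 decimal places.
Roots: 1.1507 + 1.5965i, -1.5965 + 1.1507i, -1.1507 - 1.5965i, 1.5965 - 1.1507i


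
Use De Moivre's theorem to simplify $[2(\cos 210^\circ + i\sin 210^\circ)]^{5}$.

By De Moivre: z^n = r^n(cos(nθ) + i sin(nθ))
= 2^5(cos(5*210°) + i sin(5*210°))
= 32(cos 330° + i sin 330°)
= 16*sqrt(3) - 16i


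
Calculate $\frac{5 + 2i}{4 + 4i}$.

Multiply numerator and denominator by conjugate (4 - 4i):
= (5 + 2i)(4 - 4i) / (4^2 + 4^2)
= (28 - 12i) / 32
Divide through by 4: (7 - 3i) / 8
= 7/8 - (3/8)i


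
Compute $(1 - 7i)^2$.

(a + bi)^2 = a^2 - b^2 + 2abi
= 1^2 - (-7)^2 + 2*1*(-7)i
= -48 - 14i


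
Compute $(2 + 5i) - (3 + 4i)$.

(2 - 3) + (5 - 4)i = -1 + i


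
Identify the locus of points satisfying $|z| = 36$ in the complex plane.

|z| = 36 means sqrt(x^2 + y^2) = 36
This is a circle of radius 36 centered at the origin


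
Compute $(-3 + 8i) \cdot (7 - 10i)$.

(a1*a2 - b1*b2) + (a1*b2 + b1*a2)i
= (-21 - (-80)) + (30 + 56)i
= 59 + 86i


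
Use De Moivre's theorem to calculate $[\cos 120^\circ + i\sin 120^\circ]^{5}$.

By De Moivre: z^n = r^n(cos(nθ) + i sin(nθ))
= 1^5(cos(5*120°) + i sin(5*120°))
= 1(cos 240° + i sin 240°)
= -1/2 - (sqrt(3)/2)i


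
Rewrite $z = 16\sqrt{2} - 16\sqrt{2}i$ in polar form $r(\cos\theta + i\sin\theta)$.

r = |z| = sqrt(a^2 + b^2) = sqrt((16*sqrt(2))^2 + (-16*sqrt(2))^2) = sqrt(512 + 512) = sqrt(1024) = 32
θ = arctan(b/a) = arctan(-22.6274/22.6274) (quadrant-adjusted) = 315°
z = 32(cos 315° + i sin 315°)


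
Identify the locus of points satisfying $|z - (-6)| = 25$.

|z - z0| = r describes a circle centered at z0 with radius r
Here z0 = -6 and r = 25
Locus: Circle centered at (-6, 0) with radius 25


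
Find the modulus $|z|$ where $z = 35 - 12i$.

|z| = sqrt(a^2 + b^2) = sqrt(35^2 + (-12)^2) = sqrt(1369) = 37


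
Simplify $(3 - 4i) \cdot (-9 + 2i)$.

(a1*a2 - b1*b2) + (a1*b2 + b1*a2)i
= (-27 - (-8)) + (6 + 36)i
= -19 + 42i


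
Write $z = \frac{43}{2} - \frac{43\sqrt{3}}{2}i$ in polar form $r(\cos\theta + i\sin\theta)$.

r = |z| = sqrt(a^2 + b^2) = sqrt((43/2)^2 + (-43*sqrt(3)/2)^2) = sqrt(1849/4 + 5547/4) = sqrt(1849) = 43
θ = arctan(b/a) = arctan(-37.2391/21.5) (quadrant-adjusted) = 300°
z = 43(cos 300° + i sin 300°)


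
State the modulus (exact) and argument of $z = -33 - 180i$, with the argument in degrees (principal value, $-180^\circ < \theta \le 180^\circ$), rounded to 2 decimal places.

|z| = sqrt((-33)^2 + (-180)^2) = 183
arg(z) = arctan(b/a) = arctan(-180/-33) (quadrant-adjusted) = -100.39°


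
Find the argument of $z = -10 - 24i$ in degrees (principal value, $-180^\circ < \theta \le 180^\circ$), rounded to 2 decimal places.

θ = arctan(b/a) = arctan(-24/-10) (quadrant-adjusted) = -112.62°


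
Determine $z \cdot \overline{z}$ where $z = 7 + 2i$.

z * conjugate(z) = |z|^2 = a^2 + b^2
= 7^2 + 2^2 = 53


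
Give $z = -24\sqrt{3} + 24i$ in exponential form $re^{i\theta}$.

r = |z| = sqrt((-24*sqrt(3))^2 + (24)^2) = sqrt(1728 + 576) = sqrt(2304) = 48
θ = arctan(b/a) = arctan(24/-41.5692) (quadrant-adjusted) = 150° = 5π/6
z = 48e^(i*5π/6)


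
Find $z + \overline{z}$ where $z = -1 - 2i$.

z + conjugate(z) = (a + bi) + (a - bi) = 2a
= 2 * (-1) = -2


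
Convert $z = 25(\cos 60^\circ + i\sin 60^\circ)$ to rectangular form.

a = r cos θ = 25 * 1/2 = 25/2
b = r sin θ = 25 * sqrt(3)/2 = 25*sqrt(3)/2
z = 25/2 + (25*sqrt(3)/2)i


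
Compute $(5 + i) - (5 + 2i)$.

(5 - 5) + (1 - 2)i = -i


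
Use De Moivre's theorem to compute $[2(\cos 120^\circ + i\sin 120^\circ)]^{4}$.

By De Moivre: z^n = r^n(cos(nθ) + i sin(nθ))
= 2^4(cos(4*120°) + i sin(4*120°))
= 16(cos 120° + i sin 120°)
= -8 + 8*sqrt(3)i


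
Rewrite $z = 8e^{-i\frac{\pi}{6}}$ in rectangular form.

a = r cos θ = 8 * sqrt(3)/2 = 4*sqrt(3)
b = r sin θ = 8 * -1/2 = -4
z = 4*sqrt(3) - 4i


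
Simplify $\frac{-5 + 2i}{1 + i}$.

Multiply numerator and denominator by conjugate (1 - i):
= (-5 + 2i)(1 - i) / (1^2 + 1^2)
= (-3 + 7i) / 2
= -3/2 + (7/2)i


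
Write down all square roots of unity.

ω_k = e^(2πik/2) = cos(2πk/2) + i sin(2πk/2) for k = 0, 1, ..., 1
Roots: 1, -1


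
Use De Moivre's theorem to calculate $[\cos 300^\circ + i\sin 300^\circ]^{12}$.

By De Moivre: z^n = r^n(cos(nθ) + i sin(nθ))
= 1^12(cos(12*300°) + i sin(12*300°))
= 1(cos 0° + i sin 0°)
= 1


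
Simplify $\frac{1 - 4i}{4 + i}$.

Multiply numerator and denominator by conjugate (4 - i):
= (1 - 4i)(4 - i) / (4^2 + 1^2)
= (-17i) / 17
= -i


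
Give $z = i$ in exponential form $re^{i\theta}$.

r = |z| = sqrt((0)^2 + (1)^2) = sqrt(0 + 1) = sqrt(1) = 1
a = 0 and b > 0, so z lies on the positive imaginary axis: θ = 90° = π/2
z = 1e^(i*π/2)


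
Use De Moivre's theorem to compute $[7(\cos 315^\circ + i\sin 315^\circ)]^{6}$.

By De Moivre: z^n = r^n(cos(nθ) + i sin(nθ))
= 7^6(cos(6*315°) + i sin(6*315°))
= 117649(cos 90° + i sin 90°)
= 117649i


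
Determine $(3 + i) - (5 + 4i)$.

(3 - 5) + (1 - 4)i = -2 - 3i


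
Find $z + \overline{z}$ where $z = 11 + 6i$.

z + conjugate(z) = (a + bi) + (a - bi) = 2a
= 2 * 11 = 22


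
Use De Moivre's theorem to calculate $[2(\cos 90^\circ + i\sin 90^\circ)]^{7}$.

By De Moivre: z^n = r^n(cos(nθ) + i sin(nθ))
= 2^7(cos(7*90°) + i sin(7*90°))
= 128(cos 270° + i sin 270°)
= -128i


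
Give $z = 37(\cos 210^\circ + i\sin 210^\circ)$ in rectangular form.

a = r cos θ = 37 * -sqrt(3)/2 = -37*sqrt(3)/2
b = r sin θ = 37 * -1/2 = -37/2
z = -37*sqrt(3)/2 - (37/2)i


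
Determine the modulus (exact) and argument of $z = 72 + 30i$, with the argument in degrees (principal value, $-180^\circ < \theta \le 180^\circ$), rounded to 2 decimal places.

|z| = sqrt(72^2 + 30^2) = 78
arg(z) = arctan(b/a) = arctan(30/72) (quadrant-adjusted) = 22.62°


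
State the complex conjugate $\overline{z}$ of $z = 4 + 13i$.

If z = a + bi, then conjugate(z) = a - bi
conjugate(4 + 13i) = 4 - 13i


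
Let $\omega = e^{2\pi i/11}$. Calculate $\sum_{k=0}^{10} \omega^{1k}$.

Let ζ = ω^1 = e^(2πi·1/11). Since 11 ∤ 1, ζ ≠ 1.
Sum = Σ_{k=0}^{10} ζ^k = (ζ^11 - 1)/(ζ - 1) = (ω^{1·11} - 1)/(ζ - 1) = (1 - 1)/(ζ - 1) = 0


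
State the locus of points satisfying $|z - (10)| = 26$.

|z - z0| = r describes a circle centered at z0 with radius r
Here z0 = 10 and r = 26
Locus: Circle centered at (10, 0) with radius 26


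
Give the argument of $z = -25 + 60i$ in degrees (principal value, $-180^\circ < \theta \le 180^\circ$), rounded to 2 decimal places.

θ = arctan(b/a) = arctan(60/-25) (quadrant-adjusted) = 112.62°


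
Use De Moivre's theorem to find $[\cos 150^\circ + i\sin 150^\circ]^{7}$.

By De Moivre: z^n = r^n(cos(nθ) + i sin(nθ))
= 1^7(cos(7*150°) + i sin(7*150°))
= 1(cos 330° + i sin 330°)
= sqrt(3)/2 - (1/2)i


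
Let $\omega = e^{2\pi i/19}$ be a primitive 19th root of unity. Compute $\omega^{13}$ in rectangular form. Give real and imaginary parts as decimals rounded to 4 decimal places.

ω^13 = e^(2πi·13/19) = e^(i·26π/19)
= cos(26π/19) + i sin(26π/19)
= -0.4017 - 0.9158i


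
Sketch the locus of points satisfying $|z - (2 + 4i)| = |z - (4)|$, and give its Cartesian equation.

|z - z1| = |z - z2| means z is equidistant from z1 and z2,
i.e. the perpendicular bisector of the segment from (2, 4) to (4, 0) (midpoint (3, 2)).
With z = x + yi, square both sides:
(x - 2)^2 + (y - 4)^2 = (x - 4)^2 + (y - 0)^2
The x^2 and y^2 terms cancel: 4x + (-8)y = 16 - 20 = -4
Simplify: x - 2y = -1
Locus: Perpendicular bisector of the segment from (2, 4) to (4, 0): the line x - 2y = -1


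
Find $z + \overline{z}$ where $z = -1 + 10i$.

z + conjugate(z) = (a + bi) + (a - bi) = 2a
= 2 * (-1) = -2


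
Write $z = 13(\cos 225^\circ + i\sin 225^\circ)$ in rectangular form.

a = r cos θ = 13 * -sqrt(2)/2 = -13*sqrt(2)/2
b = r sin θ = 13 * -sqrt(2)/2 = -13*sqrt(2)/2
z = -13*sqrt(2)/2 - (13*sqrt(2)/2)i


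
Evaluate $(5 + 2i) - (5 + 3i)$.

(5 - 5) + (2 - 3)i = -i


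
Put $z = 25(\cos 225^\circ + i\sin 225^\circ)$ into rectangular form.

a = r cos θ = 25 * -sqrt(2)/2 = -25*sqrt(2)/2
b = r sin θ = 25 * -sqrt(2)/2 = -25*sqrt(2)/2
z = -25*sqrt(2)/2 - (25*sqrt(2)/2)i


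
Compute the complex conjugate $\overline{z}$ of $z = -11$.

If z = a + bi, then conjugate(z) = a - bi
conjugate(-11) = -11


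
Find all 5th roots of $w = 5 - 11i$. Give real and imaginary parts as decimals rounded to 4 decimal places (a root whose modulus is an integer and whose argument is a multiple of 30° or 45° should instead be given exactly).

|w| = sqrt(146) ≈ 12.083046, arg(w) ≈ 294.443955°
Root modulus = sqrt(146)^(1/5) ≈ 1.646021
Root arguments: θ_k = (arg(w) + 360°k)/5 for k = 0, 1, ..., 4
Compute each root as (root modulus)(cos θ_k + i sin θ_k) using full-precision intermediates, then round to 4 decimal places.
Roots: 0.8505 + 1.4093i, -1.0775 + 1.2444i, -1.5164 - 0.6402i, 0.1403 - 1.6400i, 1.6031 - 0.3734i


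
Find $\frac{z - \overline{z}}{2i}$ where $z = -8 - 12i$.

z - conjugate(z) = 2bi
(z - conjugate(z))/(2i) = 2bi/(2i) = b = -12


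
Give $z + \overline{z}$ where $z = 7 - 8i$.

z + conjugate(z) = (a + bi) + (a - bi) = 2a
= 2 * 7 = 14


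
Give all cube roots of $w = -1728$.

|w| = 1728, arg(w) = 180°
Root modulus = 1728^(1/3) = 12
Root arguments: θ_k = (180° + 360°k)/3 for k = 0, 1, ..., 2
Roots: 6 + 6*sqrt(3)i, -12, 6 - 6*sqrt(3)i


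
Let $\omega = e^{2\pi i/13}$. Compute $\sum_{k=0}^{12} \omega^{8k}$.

Let ζ = ω^8 = e^(2πi·8/13). Since 13 ∤ 8, ζ ≠ 1.
Sum = Σ_{k=0}^{12} ζ^k = (ζ^13 - 1)/(ζ - 1) = (ω^{8·13} - 1)/(ζ - 1) = (1 - 1)/(ζ - 1) = 0


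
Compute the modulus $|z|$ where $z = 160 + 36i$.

|z| = sqrt(a^2 + b^2) = sqrt(160^2 + 36^2) = sqrt(26896) = 164


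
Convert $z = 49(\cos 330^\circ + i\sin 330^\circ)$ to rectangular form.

a = r cos θ = 49 * sqrt(3)/2 = 49*sqrt(3)/2
b = r sin θ = 49 * -1/2 = -49/2
z = 49*sqrt(3)/2 - (49/2)i


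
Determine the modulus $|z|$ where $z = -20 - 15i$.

|z| = sqrt(a^2 + b^2) = sqrt((-20)^2 + (-15)^2) = sqrt(625) = 25


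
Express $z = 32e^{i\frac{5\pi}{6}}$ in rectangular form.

a = r cos θ = 32 * -sqrt(3)/2 = -16*sqrt(3)
b = r sin θ = 32 * 1/2 = 16
z = -16*sqrt(3) + 16i


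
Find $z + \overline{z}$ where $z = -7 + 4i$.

z + conjugate(z) = (a + bi) + (a - bi) = 2a
= 2 * (-7) = -14


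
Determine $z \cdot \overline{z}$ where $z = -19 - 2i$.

z * conjugate(z) = |z|^2 = a^2 + b^2
= (-19)^2 + (-2)^2 = 365


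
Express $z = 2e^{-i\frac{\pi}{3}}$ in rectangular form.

a = r cos θ = 2 * 1/2 = 1
b = r sin θ = 2 * -sqrt(3)/2 = -sqrt(3)
z = 1 - sqrt(3)i


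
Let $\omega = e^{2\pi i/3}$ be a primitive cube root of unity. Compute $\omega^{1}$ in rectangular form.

ω^1 = e^(2πi·1/3) = e^(i·2π/3)
= cos(2π/3) + i sin(2π/3)
= -1/2 + (sqrt(3)/2)i


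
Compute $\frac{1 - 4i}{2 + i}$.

Multiply numerator and denominator by conjugate (2 - i):
= (1 - 4i)(2 - i) / (2^2 + 1^2)
= (-2 - 9i) / 5
= -2/5 - (9/5)i


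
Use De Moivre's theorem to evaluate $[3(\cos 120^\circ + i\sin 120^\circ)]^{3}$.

By De Moivre: z^n = r^n(cos(nθ) + i sin(nθ))
= 3^3(cos(3*120°) + i sin(3*120°))
= 27(cos 0° + i sin 0°)
= 27


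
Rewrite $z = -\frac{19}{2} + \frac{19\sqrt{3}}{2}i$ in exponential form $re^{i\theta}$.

r = |z| = sqrt((-19/2)^2 + (19*sqrt(3)/2)^2) = sqrt(361/4 + 1083/4) = sqrt(361) = 19
θ = arctan(b/a) = arctan(16.4545/-9.5) (quadrant-adjusted) = 120° = 2π/3
z = 19e^(i*2π/3)


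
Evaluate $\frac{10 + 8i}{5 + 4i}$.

Multiply numerator and denominator by conjugate (5 - 4i):
= (10 + 8i)(5 - 4i) / (5^2 + 4^2)
= (82) / 41
= 2


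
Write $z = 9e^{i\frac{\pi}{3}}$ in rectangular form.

a = r cos θ = 9 * 1/2 = 9/2
b = r sin θ = 9 * sqrt(3)/2 = 9*sqrt(3)/2
z = 9/2 + (9*sqrt(3)/2)i


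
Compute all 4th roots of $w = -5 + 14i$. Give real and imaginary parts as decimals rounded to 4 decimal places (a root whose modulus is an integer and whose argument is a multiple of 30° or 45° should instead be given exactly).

|w| = sqrt(221) ≈ 14.866069, arg(w) ≈ 109.653824°
Root modulus = sqrt(221)^(1/4) ≈ 1.963582
Root arguments: θ_k = (arg(w) + 360°k)/4 for k = 0, 1, ..., 3
Compute each root as (root modulus)(cos θ_k + i sin θ_k) using full-precision intermediates, then round to 4 decimal places.
Roots: 1.7431 + 0.9040i, -0.9040 + 1.7431i, -1.7431 - 0.9040i, 0.9040 - 1.7431i


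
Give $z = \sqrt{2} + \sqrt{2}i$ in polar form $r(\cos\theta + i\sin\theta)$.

r = |z| = sqrt(a^2 + b^2) = sqrt((sqrt(2))^2 + (sqrt(2))^2) = sqrt(2 + 2) = sqrt(4) = 2
θ = arctan(b/a) = arctan(1.4142/1.4142) (quadrant-adjusted) = 45°
z = 2(cos 45° + i sin 45°)


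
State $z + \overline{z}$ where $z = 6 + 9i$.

z + conjugate(z) = (a + bi) + (a - bi) = 2a
= 2 * 6 = 12


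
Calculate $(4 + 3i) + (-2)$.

(4 + (-2)) + (3 + 0)i = 2 + 3i


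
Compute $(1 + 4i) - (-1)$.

(1 - (-1)) + (4 - 0)i = 2 + 4i


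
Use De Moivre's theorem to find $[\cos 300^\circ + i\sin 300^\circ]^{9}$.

By De Moivre: z^n = r^n(cos(nθ) + i sin(nθ))
= 1^9(cos(9*300°) + i sin(9*300°))
= 1(cos 180° + i sin 180°)
= -1


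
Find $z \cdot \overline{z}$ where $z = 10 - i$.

z * conjugate(z) = |z|^2 = a^2 + b^2
= 10^2 + (-1)^2 = 101


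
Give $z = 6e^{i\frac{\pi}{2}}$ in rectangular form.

a = r cos θ = 6 * 0 = 0
b = r sin θ = 6 * 1 = 6
z = 6i


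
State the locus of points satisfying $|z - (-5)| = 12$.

|z - z0| = r describes a circle centered at z0 with radius r
Here z0 = -5 and r = 12
Locus: Circle centered at (-5, 0) with radius 12


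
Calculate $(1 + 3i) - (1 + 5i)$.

(1 - 1) + (3 - 5)i = -2i


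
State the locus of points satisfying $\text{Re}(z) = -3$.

Re(z) = x where z = x + yi; the equation x = -3 is satisfied by all points with that x-coordinate
Locus: Vertical line x = -3


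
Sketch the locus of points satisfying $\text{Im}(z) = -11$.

Im(z) = y where z = x + yi; the equation y = -11 is satisfied by all points with that y-coordinate
Locus: Horizontal line y = -11


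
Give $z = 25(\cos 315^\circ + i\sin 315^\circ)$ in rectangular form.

a = r cos θ = 25 * sqrt(2)/2 = 25*sqrt(2)/2
b = r sin θ = 25 * -sqrt(2)/2 = -25*sqrt(2)/2
z = 25*sqrt(2)/2 - (25*sqrt(2)/2)i


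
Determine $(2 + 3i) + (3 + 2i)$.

(2 + 3) + (3 + 2)i = 5 + 5i


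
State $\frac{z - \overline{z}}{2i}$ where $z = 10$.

z - conjugate(z) = 2bi
(z - conjugate(z))/(2i) = 2bi/(2i) = b = 0


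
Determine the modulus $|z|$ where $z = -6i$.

|z| = sqrt(a^2 + b^2) = sqrt(0^2 + (-6)^2) = sqrt(36) = 6


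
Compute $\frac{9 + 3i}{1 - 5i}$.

Multiply numerator and denominator by conjugate (1 + 5i):
= (9 + 3i)(1 + 5i) / (1^2 + (-5)^2)
= (-6 + 48i) / 26
Divide through by 2: (-3 + 24i) / 13
= -3/13 + (24/13)i


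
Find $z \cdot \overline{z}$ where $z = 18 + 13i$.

z * conjugate(z) = |z|^2 = a^2 + b^2
= 18^2 + 13^2 = 493


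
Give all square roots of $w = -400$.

|w| = 400, arg(w) = 180°
Root modulus = 400^(1/2) = 20
Root arguments: θ_k = (180° + 360°k)/2 for k = 0, 1, ..., 1
Roots: 20i, -20i


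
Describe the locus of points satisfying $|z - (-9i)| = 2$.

|z - z0| = r describes a circle centered at z0 with radius r
Here z0 = -9i and r = 2
Locus: Circle centered at (0, -9) with radius 2


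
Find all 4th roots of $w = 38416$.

|w| = 38416, arg(w) = 0°
Root modulus = 38416^(1/4) = 14
Root arguments: θ_k = (0° + 360°k)/4 for k = 0, 1, ..., 3
Roots: 14, 14i, -14, -14i


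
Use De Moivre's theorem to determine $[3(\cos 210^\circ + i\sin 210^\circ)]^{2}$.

By De Moivre: z^n = r^n(cos(nθ) + i sin(nθ))
= 3^2(cos(2*210°) + i sin(2*210°))
= 9(cos 60° + i sin 60°)
= 9/2 + (9*sqrt(3)/2)i


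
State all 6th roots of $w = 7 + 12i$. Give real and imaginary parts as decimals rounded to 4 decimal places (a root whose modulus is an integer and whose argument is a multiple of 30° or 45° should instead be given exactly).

|w| = sqrt(193) ≈ 13.892444, arg(w) ≈ 59.743563°
Root modulus = sqrt(193)^(1/6) ≈ 1.550469
Root arguments: θ_k = (arg(w) + 360°k)/6 for k = 0, 1, ..., 5
Compute each root as (root modulus)(cos θ_k + i sin θ_k) using full-precision intermediates, then round to 4 decimal places.
Roots: 1.5271 + 0.2681i, 0.5314 + 1.4566i, -0.9957 + 1.1885i, -1.5271 - 0.2681i, -0.5314 - 1.4566i, 0.9957 - 1.1885i


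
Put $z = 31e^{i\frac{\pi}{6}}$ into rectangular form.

a = r cos θ = 31 * sqrt(3)/2 = 31*sqrt(3)/2
b = r sin θ = 31 * 1/2 = 31/2
z = 31*sqrt(3)/2 + (31/2)i


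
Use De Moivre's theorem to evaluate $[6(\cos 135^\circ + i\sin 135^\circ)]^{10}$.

By De Moivre: z^n = r^n(cos(nθ) + i sin(nθ))
= 6^10(cos(10*135°) + i sin(10*135°))
= 60466176(cos 270° + i sin 270°)
= -60466176i


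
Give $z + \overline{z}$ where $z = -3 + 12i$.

z + conjugate(z) = (a + bi) + (a - bi) = 2a
= 2 * (-3) = -6


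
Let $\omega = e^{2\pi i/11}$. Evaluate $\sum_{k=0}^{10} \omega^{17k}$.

Let ζ = ω^17 = e^(2πi·17/11). Since 11 ∤ 17, ζ ≠ 1.
Sum = Σ_{k=0}^{10} ζ^k = (ζ^11 - 1)/(ζ - 1) = (ω^{17·11} - 1)/(ζ - 1) = (1 - 1)/(ζ - 1) = 0


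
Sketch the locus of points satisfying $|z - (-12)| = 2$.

|z - z0| = r describes a circle centered at z0 with radius r
Here z0 = -12 and r = 2
Locus: Circle centered at (-12, 0) with radius 2


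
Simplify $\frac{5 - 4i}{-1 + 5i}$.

Multiply numerator and denominator by conjugate (-1 - 5i):
= (5 - 4i)(-1 - 5i) / ((-1)^2 + 5^2)
= (-25 - 21i) / 26
= -25/26 - (21/26)i


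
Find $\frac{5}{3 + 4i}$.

Multiply numerator and denominator by conjugate (3 - 4i):
= (5)(3 - 4i) / (3^2 + 4^2)
= (15 - 20i) / 25
Divide through by 5: (3 - 4i) / 5
= 3/5 - (4/5)i


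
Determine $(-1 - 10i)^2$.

(a + bi)^2 = a^2 - b^2 + 2abi
= (-1)^2 - (-10)^2 + 2*(-1)*(-10)i
= -99 + 20i


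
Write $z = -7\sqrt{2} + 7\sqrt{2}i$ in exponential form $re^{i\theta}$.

r = |z| = sqrt((-7*sqrt(2))^2 + (7*sqrt(2))^2) = sqrt(98 + 98) = sqrt(196) = 14
θ = arctan(b/a) = arctan(9.8995/-9.8995) (quadrant-adjusted) = 135° = 3π/4
z = 14e^(i*3π/4)


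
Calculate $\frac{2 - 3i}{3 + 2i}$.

Multiply numerator and denominator by conjugate (3 - 2i):
= (2 - 3i)(3 - 2i) / (3^2 + 2^2)
= (-13i) / 13
= -i


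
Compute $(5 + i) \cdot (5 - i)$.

(a1*a2 - b1*b2) + (a1*b2 + b1*a2)i
= (25 - (-1)) + (-5 + 5)i
= 26


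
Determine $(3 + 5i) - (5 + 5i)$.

(3 - 5) + (5 - 5)i = -2


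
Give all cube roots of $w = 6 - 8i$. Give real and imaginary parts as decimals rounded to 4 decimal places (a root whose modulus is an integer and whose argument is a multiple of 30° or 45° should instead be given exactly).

|w| = 10, arg(w) ≈ 306.869898°
Root modulus = 10^(1/3) ≈ 2.154435
Root arguments: θ_k = (arg(w) + 360°k)/3 for k = 0, 1, ..., 2
Compute each root as (root modulus)(cos θ_k + i sin θ_k) using full-precision intermediates, then round to 4 decimal places.
Roots: -0.4586 + 2.1051i, -1.5937 - 1.4497i, 2.0523 - 0.6554i


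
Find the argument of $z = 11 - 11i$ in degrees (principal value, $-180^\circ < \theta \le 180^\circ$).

θ = arctan(b/a) = arctan(-11/11) (quadrant-adjusted) = -45°


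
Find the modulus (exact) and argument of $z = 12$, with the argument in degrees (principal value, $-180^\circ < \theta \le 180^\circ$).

|z| = sqrt(12^2 + 0^2) = 12
b = 0 and a > 0, so z lies on the positive real axis: arg(z) = 0°


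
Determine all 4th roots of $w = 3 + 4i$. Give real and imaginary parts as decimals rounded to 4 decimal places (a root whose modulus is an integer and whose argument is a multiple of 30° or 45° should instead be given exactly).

|w| = 5, arg(w) ≈ 53.130102°
Root modulus = 5^(1/4) ≈ 1.495349
Root arguments: θ_k = (arg(w) + 360°k)/4 for k = 0, 1, ..., 3
Compute each root as (root modulus)(cos θ_k + i sin θ_k) using full-precision intermediates, then round to 4 decimal places.
Roots: 1.4553 + 0.3436i, -0.3436 + 1.4553i, -1.4553 - 0.3436i, 0.3436 - 1.4553i


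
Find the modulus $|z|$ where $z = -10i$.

|z| = sqrt(a^2 + b^2) = sqrt(0^2 + (-10)^2) = sqrt(100) = 10


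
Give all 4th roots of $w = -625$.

|w| = 625, arg(w) = 180°
Root modulus = 625^(1/4) = 5
Root arguments: θ_k = (180° + 360°k)/4 for k = 0, 1, ..., 3
Roots: 5*sqrt(2)/2 + (5*sqrt(2)/2)i, -5*sqrt(2)/2 + (5*sqrt(2)/2)i, -5*sqrt(2)/2 - (5*sqrt(2)/2)i, 5*sqrt(2)/2 - (5*sqrt(2)/2)i


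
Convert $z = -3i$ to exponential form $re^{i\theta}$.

r = |z| = sqrt((0)^2 + (-3)^2) = sqrt(0 + 9) = sqrt(9) = 3
a = 0 and b < 0, so z lies on the negative imaginary axis: θ = -90° = -π/2
z = 3e^(-i*π/2)


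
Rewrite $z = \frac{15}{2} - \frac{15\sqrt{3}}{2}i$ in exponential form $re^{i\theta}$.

r = |z| = sqrt((15/2)^2 + (-15*sqrt(3)/2)^2) = sqrt(225/4 + 675/4) = sqrt(225) = 15
θ = arctan(b/a) = arctan(-12.9904/7.5) (quadrant-adjusted) = -60° = -π/3
z = 15e^(-i*π/3)


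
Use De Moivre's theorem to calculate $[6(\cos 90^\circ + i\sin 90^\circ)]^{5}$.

By De Moivre: z^n = r^n(cos(nθ) + i sin(nθ))
= 6^5(cos(5*90°) + i sin(5*90°))
= 7776(cos 90° + i sin 90°)
= 7776i


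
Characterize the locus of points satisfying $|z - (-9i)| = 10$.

|z - z0| = r describes a circle centered at z0 with radius r
Here z0 = -9i and r = 10
Locus: Circle centered at (0, -9) with radius 10


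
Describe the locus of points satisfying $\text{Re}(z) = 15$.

Re(z) = x where z = x + yi; the equation x = 15 is satisfied by all points with that x-coordinate
Locus: Vertical line x = 15


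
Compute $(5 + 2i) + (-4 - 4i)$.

(5 + (-4)) + (2 + (-4))i = 1 - 2i


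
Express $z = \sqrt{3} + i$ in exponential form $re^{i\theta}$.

r = |z| = sqrt((sqrt(3))^2 + (1)^2) = sqrt(3 + 1) = sqrt(4) = 2
θ = arctan(b/a) = arctan(1/1.7321) (quadrant-adjusted) = 30° = π/6
z = 2e^(i*π/6)


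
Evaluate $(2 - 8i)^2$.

(a + bi)^2 = a^2 - b^2 + 2abi
= 2^2 - (-8)^2 + 2*2*(-8)i
= -60 - 32i


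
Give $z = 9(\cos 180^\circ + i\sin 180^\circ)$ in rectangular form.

a = r cos θ = 9 * -1 = -9
b = r sin θ = 9 * 0 = 0
z = -9


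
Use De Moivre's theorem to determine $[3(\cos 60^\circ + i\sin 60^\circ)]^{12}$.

By De Moivre: z^n = r^n(cos(nθ) + i sin(nθ))
= 3^12(cos(12*60°) + i sin(12*60°))
= 531441(cos 0° + i sin 0°)
= 531441


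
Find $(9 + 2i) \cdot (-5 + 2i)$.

(a1*a2 - b1*b2) + (a1*b2 + b1*a2)i
= (-45 - 4) + (18 + (-10))i
= -49 + 8i


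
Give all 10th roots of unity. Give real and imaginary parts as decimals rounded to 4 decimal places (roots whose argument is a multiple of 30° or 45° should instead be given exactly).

ω_k = e^(2πik/10) = cos(2πk/10) + i sin(2πk/10) for k = 0, 1, ..., 9
Roots: 1, 0.8090 + 0.5878i, 0.3090 + 0.9511i, -0.3090 + 0.9511i, -0.8090 + 0.5878i, -1, -0.8090 - 0.5878i, -0.3090 - 0.9511i, 0.3090 - 0.9511i, 0.8090 - 0.5878i
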